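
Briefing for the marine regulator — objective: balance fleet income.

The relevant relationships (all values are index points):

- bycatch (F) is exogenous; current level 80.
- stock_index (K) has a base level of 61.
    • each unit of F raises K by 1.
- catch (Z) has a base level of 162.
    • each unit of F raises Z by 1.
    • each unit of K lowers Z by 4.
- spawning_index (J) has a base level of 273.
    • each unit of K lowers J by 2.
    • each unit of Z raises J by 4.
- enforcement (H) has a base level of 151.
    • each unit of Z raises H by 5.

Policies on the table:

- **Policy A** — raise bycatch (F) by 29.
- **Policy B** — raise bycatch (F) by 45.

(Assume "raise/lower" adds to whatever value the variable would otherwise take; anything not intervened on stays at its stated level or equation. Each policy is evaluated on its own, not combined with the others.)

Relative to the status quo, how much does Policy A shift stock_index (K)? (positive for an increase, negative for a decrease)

29

Baseline:
  F = 80
  K = 61 + 80 = 141
Policy A (F + 29):
  F = 80 + 29 = 109
  K = 61 + 109 = 170
Change in K: 170 − 141 = 29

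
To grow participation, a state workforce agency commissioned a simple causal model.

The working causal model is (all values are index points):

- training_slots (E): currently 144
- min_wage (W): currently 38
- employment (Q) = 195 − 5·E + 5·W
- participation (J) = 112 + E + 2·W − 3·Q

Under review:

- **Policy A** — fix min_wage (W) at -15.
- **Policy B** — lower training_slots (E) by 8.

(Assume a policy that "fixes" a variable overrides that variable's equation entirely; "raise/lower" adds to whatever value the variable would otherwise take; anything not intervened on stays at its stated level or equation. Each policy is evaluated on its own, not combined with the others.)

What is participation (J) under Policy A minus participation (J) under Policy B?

817

Policy A (W := -15):
  E = 144
  W = -15
  Q = 195 − 5·144 + 5·(-15) = -600
  J = 112 + 144 + 2·(-15) − 3·(-600) = 2026
Policy B (E − 8):
  E = 144 − 8 = 136
  W = 38
  Q = 195 − 5·136 + 5·38 = -295
  J = 112 + 136 + 2·38 − 3·(-295) = 1209
J: 2026 − 1209 = 817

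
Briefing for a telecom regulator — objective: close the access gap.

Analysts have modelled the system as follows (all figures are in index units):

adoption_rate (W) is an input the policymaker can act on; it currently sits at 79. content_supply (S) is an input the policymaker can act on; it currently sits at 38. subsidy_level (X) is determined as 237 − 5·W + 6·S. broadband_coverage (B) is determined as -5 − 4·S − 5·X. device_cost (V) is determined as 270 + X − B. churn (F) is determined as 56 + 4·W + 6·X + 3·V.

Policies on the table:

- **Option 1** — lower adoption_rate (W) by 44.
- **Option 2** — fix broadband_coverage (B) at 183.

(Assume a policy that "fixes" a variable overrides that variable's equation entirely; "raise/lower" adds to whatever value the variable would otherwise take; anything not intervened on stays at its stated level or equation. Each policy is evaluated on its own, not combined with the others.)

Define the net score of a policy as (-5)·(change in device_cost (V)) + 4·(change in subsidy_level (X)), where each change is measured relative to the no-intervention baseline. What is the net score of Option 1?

Baseline:
  W = 79
  S = 38
  X = 237 − 5·79 + 6·38 = 70
  B = -5 − 4·38 − 5·70 = -507
  V = 270 + 70 − (-507) = 847
Option 1 (W − 44):
  W = 79 − 44 = 35
  S = 38
  X = 237 − 5·35 + 6·38 = 290
  B = -5 − 4·38 − 5·290 = -1607
  V = 270 + 290 − (-1607) = 2167
ΔV = 2167 − 847 = 1320; ΔX = 290 − 70 = 220
Score = (-5)·1320 + 4·220 = -5720

-5720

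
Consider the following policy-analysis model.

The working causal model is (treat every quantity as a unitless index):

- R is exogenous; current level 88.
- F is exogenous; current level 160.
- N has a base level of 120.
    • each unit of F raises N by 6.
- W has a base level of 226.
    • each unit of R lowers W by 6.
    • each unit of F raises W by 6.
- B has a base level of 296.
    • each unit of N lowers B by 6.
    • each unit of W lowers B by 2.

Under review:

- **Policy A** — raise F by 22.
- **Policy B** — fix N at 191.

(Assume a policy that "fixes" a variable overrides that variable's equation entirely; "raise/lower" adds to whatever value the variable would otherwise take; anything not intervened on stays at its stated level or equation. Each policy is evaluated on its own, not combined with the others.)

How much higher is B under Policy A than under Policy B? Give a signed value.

-6390

Policy A (F + 22):
  R = 88
  F = 160 + 22 = 182
  N = 120 + 6·182 = 1212
  W = 226 − 6·88 + 6·182 = 790
  B = 296 − 6·1212 − 2·790 = -8556
Policy B (N := 191):
  R = 88
  F = 160
  N = 191
  W = 226 − 6·88 + 6·160 = 658
  B = 296 − 6·191 − 2·658 = -2166
B: -8556 − (-2166) = -6390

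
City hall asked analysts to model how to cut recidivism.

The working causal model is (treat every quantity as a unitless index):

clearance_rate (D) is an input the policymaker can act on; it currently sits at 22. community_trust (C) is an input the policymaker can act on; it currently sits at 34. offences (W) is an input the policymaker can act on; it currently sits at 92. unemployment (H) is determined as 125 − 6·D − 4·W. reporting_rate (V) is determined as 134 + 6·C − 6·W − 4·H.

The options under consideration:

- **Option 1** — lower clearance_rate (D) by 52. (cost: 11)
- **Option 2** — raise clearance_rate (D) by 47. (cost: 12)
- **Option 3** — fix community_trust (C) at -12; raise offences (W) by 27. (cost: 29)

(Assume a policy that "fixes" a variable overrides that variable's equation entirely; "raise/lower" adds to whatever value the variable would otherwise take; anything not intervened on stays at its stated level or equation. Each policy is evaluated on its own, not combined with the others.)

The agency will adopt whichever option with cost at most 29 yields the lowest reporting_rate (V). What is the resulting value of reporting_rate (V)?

38

Option 1 (D − 52):
  D = 22 − 52 = -30
  C = 34
  W = 92
  H = 125 − 6·(-30) − 4·92 = -63
  V = 134 + 6·34 − 6·92 − 4·(-63) = 38
Option 2 (D + 47):
  D = 22 + 47 = 69
  C = 34
  W = 92
  H = 125 − 6·69 − 4·92 = -657
  V = 134 + 6·34 − 6·92 − 4·(-657) = 2414
Option 3 (C := -12, W + 27):
  D = 22
  C = -12
  W = 92 + 27 = 119
  H = 125 − 6·22 − 4·119 = -483
  V = 134 + 6·(-12) − 6·119 − 4·(-483) = 1280
Comparing — Option 1: V=38, Option 2: V=2414, Option 3: V=1280. Lowest is 38 (Option 1).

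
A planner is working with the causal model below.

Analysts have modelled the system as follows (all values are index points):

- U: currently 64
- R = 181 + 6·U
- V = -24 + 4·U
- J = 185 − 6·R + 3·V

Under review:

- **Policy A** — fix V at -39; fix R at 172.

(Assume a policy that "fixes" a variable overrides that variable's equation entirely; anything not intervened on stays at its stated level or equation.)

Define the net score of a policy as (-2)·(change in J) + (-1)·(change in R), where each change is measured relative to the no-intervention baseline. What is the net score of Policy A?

-2697

Baseline:
  U = 64
  R = 181 + 6·64 = 565
  V = -24 + 4·64 = 232
  J = 185 − 6·565 + 3·232 = -2509
Policy A (V := -39, R := 172):
  U = 64
  R = 172
  V = -39
  J = 185 − 6·172 + 3·(-39) = -964
ΔJ = -964 − (-2509) = 1545; ΔR = 172 − 565 = -393
Score = (-2)·1545 + (-1)·(-393) = -2697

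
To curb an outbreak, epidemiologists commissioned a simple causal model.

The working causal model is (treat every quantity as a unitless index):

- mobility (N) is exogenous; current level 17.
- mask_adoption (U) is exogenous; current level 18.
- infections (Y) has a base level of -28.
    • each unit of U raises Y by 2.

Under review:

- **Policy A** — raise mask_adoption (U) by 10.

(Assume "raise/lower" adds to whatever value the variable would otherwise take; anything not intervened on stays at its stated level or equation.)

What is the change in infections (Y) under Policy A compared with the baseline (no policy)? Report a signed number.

20

Baseline:
  U = 18
  Y = -28 + 2·18 = 8
Policy A (U + 10):
  U = 18 + 10 = 28
  Y = -28 + 2·28 = 28
Change in Y: 28 − 8 = 20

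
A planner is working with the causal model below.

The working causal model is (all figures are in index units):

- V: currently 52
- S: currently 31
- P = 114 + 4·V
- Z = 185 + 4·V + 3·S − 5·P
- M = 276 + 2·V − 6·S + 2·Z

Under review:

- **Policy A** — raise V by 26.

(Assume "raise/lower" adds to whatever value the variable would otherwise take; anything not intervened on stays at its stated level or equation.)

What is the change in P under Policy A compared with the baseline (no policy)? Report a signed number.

Baseline:
  V = 52
  P = 114 + 4·52 = 322
Policy A (V + 26):
  V = 52 + 26 = 78
  P = 114 + 4·78 = 426
Change in P: 426 − 322 = 104

104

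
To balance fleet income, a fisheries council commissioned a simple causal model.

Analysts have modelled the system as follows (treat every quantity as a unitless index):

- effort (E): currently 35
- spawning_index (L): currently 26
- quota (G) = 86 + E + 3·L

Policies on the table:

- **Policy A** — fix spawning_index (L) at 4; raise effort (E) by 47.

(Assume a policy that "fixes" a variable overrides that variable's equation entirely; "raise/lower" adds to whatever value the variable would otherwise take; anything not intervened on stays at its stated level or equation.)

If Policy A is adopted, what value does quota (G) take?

180

Policy A (L := 4, E + 47):
  E = 35 + 47 = 82
  L = 4
  G = 86 + 82 + 3·4 = 180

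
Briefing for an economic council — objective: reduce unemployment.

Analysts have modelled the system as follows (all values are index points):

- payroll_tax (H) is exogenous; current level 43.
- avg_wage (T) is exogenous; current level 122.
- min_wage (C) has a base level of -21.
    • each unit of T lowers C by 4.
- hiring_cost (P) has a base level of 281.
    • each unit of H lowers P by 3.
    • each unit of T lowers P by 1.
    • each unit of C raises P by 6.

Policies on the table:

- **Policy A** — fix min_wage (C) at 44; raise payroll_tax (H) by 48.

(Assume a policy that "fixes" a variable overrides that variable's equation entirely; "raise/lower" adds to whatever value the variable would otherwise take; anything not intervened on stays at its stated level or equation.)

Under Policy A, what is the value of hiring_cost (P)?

150

Policy A (C := 44, H + 48):
  H = 43 + 48 = 91
  T = 122
  C = 44
  P = 281 − 3·91 − 122 + 6·44 = 150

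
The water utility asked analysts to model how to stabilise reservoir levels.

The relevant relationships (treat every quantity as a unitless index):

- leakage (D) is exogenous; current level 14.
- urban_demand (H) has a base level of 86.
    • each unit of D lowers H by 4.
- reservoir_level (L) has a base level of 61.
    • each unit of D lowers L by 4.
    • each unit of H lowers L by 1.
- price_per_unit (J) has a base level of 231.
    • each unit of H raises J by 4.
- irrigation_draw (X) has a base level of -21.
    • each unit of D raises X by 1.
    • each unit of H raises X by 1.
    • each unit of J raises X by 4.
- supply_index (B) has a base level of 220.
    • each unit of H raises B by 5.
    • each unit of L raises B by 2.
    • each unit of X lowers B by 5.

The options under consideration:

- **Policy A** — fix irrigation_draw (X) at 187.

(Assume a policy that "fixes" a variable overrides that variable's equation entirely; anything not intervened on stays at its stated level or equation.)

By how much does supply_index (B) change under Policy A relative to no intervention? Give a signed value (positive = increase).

Baseline:
  D = 14
  H = 86 − 4·14 = 30
  L = 61 − 4·14 − 30 = -25
  J = 231 + 4·30 = 351
  X = -21 + 14 + 30 + 4·351 = 1427
  B = 220 + 5·30 + 2·(-25) − 5·1427 = -6815
Policy A (X := 187):
  D = 14
  H = 86 − 4·14 = 30
  L = 61 − 4·14 − 30 = -25
  J = 231 + 4·30 = 351
  X = 187
  B = 220 + 5·30 + 2·(-25) − 5·187 = -615
Change in B: -615 − (-6815) = 6200

6200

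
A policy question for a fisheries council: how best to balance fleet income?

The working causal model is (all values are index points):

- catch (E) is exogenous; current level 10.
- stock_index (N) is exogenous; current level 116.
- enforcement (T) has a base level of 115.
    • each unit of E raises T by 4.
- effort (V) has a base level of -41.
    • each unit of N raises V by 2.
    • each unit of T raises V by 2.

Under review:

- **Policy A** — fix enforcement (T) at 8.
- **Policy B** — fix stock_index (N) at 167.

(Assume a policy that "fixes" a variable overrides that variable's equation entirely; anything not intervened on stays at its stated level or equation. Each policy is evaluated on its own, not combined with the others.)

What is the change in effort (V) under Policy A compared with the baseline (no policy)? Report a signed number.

-294

Baseline:
  E = 10
  N = 116
  T = 115 + 4·10 = 155
  V = -41 + 2·116 + 2·155 = 501
Policy A (T := 8):
  E = 10
  N = 116
  T = 8
  V = -41 + 2·116 + 2·8 = 207
Change in V: 207 − 501 = -294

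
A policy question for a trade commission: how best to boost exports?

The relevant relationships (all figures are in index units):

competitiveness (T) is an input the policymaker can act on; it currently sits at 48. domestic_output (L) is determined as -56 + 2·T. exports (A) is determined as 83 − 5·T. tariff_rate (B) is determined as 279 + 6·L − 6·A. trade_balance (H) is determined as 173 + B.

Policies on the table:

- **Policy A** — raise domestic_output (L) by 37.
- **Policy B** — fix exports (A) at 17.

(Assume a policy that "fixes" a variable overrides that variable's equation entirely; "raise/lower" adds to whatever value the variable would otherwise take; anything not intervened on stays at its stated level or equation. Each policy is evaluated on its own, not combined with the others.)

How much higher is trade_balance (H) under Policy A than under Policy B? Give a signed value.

1266

Policy A (L + 37):
  T = 48
  L = -56 + 2·48 (+37 from intervention) = 77
  A = 83 − 5·48 = -157
  B = 279 + 6·77 − 6·(-157) = 1683
  H = 173 + 1683 = 1856
Policy B (A := 17):
  T = 48
  L = -56 + 2·48 = 40
  A = 17
  B = 279 + 6·40 − 6·17 = 417
  H = 173 + 417 = 590
H: 1856 − 590 = 1266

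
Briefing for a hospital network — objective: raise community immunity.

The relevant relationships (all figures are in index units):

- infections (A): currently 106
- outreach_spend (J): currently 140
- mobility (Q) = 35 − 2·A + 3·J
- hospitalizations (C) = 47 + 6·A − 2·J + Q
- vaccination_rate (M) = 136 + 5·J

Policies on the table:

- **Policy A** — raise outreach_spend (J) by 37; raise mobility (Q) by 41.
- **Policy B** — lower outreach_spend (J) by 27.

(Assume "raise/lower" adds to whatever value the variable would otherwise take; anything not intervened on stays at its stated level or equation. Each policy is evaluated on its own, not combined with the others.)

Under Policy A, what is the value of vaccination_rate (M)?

Policy A (J + 37, Q + 41):
  J = 140 + 37 = 177
  M = 136 + 5·177 = 1021

1021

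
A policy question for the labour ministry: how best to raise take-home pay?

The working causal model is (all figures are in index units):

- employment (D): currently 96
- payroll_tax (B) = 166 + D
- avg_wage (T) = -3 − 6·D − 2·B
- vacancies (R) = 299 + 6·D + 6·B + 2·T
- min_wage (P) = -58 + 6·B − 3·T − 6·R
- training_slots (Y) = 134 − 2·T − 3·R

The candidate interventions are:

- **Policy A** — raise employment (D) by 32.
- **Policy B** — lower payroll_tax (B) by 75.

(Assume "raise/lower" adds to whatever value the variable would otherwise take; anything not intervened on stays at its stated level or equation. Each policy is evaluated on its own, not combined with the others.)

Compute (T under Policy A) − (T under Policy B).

-406

Policy A (D + 32):
  D = 96 + 32 = 128
  B = 166 + 128 = 294
  T = -3 − 6·128 − 2·294 = -1359
Policy B (B − 75):
  D = 96
  B = 166 + 96 (−75 from intervention) = 187
  T = -3 − 6·96 − 2·187 = -953
T: -1359 − (-953) = -406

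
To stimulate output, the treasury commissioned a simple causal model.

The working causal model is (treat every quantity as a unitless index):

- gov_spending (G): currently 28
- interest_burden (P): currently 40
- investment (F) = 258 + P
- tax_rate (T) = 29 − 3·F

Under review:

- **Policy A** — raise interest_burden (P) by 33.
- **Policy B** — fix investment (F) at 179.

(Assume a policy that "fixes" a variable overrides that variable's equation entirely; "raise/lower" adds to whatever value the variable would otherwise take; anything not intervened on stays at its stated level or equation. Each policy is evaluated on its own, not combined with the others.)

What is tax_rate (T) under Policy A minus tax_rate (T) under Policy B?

-456

Policy A (P + 33):
  P = 40 + 33 = 73
  F = 258 + 73 = 331
  T = 29 − 3·331 = -964
Policy B (F := 179):
  P = 40
  F = 179
  T = 29 − 3·179 = -508
T: -964 − (-508) = -456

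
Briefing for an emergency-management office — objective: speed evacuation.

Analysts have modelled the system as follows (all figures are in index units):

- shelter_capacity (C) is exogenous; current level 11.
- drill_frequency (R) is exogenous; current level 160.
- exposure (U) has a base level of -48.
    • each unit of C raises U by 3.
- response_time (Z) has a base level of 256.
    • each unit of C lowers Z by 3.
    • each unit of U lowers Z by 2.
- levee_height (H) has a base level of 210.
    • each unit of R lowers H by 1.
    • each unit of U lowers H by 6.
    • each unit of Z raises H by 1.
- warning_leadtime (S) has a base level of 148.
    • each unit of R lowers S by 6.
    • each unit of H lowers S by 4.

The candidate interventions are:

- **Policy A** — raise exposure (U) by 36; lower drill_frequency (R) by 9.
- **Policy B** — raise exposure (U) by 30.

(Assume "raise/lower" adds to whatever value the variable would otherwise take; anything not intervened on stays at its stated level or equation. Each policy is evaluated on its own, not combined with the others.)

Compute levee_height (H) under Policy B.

Policy B (U + 30):
  C = 11
  R = 160
  U = -48 + 3·11 (+30 from intervention) = 15
  Z = 256 − 3·11 − 2·15 = 193
  H = 210 − 160 − 6·15 + 193 = 153

153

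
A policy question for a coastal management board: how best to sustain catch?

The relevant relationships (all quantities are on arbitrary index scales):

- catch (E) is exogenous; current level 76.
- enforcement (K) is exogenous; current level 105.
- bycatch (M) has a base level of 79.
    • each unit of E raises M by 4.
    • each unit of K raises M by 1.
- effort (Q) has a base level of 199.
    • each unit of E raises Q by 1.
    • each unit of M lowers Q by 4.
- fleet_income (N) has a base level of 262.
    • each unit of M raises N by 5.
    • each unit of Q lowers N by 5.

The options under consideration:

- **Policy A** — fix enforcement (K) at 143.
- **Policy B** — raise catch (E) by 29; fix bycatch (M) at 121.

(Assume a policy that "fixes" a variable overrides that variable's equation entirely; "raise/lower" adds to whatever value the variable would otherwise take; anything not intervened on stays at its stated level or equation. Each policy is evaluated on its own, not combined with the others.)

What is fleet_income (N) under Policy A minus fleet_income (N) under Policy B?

10270

Policy A (K := 143):
  E = 76
  K = 143
  M = 79 + 4·76 + 143 = 526
  Q = 199 + 76 − 4·526 = -1829
  N = 262 + 5·526 − 5·(-1829) = 12037
Policy B (E + 29, M := 121):
  E = 76 + 29 = 105
  K = 105
  M = 121
  Q = 199 + 105 − 4·121 = -180
  N = 262 + 5·121 − 5·(-180) = 1767
N: 12037 − 1767 = 10270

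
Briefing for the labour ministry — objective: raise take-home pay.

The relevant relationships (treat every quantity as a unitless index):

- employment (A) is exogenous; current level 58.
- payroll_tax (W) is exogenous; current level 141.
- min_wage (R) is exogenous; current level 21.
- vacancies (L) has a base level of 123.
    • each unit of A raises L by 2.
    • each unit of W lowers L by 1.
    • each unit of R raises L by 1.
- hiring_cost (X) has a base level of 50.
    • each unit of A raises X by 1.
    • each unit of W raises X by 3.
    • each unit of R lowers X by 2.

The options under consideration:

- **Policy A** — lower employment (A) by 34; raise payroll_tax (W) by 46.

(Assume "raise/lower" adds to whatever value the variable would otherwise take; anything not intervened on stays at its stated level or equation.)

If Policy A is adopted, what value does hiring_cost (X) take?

593

Policy A (A − 34, W + 46):
  A = 58 − 34 = 24
  W = 141 + 46 = 187
  R = 21
  X = 50 + 24 + 3·187 − 2·21 = 593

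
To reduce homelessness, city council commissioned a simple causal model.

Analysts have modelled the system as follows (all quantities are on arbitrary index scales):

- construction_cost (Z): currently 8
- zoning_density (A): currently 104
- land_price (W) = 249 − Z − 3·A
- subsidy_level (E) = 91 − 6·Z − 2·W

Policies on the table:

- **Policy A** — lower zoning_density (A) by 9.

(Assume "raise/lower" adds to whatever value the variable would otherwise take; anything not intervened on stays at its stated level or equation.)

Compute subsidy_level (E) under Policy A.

131

Policy A (A − 9):
  Z = 8
  A = 104 − 9 = 95
  W = 249 − 8 − 3·95 = -44
  E = 91 − 6·8 − 2·(-44) = 131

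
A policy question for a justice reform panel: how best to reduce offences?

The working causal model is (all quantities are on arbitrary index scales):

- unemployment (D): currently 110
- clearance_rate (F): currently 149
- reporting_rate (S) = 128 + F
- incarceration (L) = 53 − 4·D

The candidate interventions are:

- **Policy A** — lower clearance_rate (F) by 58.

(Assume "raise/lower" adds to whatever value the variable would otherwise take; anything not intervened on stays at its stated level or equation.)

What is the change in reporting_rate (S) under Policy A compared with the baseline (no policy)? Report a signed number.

Baseline:
  F = 149
  S = 128 + 149 = 277
Policy A (F − 58):
  F = 149 − 58 = 91
  S = 128 + 91 = 219
Change in S: 219 − 277 = -58

-58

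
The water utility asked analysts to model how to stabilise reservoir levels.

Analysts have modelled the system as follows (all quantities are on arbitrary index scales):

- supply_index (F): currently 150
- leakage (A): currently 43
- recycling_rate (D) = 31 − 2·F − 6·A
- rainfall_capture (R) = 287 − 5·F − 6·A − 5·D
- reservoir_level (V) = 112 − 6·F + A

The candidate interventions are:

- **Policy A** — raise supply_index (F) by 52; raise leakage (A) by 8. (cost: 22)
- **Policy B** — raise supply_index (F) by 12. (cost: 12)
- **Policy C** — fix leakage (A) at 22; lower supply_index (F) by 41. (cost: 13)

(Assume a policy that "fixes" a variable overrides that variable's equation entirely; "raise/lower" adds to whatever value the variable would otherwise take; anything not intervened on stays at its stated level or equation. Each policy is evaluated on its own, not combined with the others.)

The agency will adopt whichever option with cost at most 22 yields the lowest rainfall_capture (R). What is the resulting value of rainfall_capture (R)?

1205

Policy A (F + 52, A + 8):
  F = 150 + 52 = 202
  A = 43 + 8 = 51
  D = 31 − 2·202 − 6·51 = -679
  R = 287 − 5·202 − 6·51 − 5·(-679) = 2366
Policy B (F + 12):
  F = 150 + 12 = 162
  A = 43
  D = 31 − 2·162 − 6·43 = -551
  R = 287 − 5·162 − 6·43 − 5·(-551) = 1974
Policy C (A := 22, F − 41):
  F = 150 − 41 = 109
  A = 22
  D = 31 − 2·109 − 6·22 = -319
  R = 287 − 5·109 − 6·22 − 5·(-319) = 1205
Comparing — Policy A: R=2366, Policy B: R=1974, Policy C: R=1205. Lowest is 1205 (Policy C).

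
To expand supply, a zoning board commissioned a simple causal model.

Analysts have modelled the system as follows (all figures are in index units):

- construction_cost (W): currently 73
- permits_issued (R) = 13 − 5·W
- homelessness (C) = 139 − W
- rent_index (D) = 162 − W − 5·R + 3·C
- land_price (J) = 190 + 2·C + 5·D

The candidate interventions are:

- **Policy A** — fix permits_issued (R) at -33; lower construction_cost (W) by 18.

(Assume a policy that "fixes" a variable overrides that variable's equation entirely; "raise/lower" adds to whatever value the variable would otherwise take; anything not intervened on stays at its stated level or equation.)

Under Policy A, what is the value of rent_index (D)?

Policy A (R := -33, W − 18):
  W = 73 − 18 = 55
  R = -33
  C = 139 − 55 = 84
  D = 162 − 55 − 5·(-33) + 3·84 = 524

524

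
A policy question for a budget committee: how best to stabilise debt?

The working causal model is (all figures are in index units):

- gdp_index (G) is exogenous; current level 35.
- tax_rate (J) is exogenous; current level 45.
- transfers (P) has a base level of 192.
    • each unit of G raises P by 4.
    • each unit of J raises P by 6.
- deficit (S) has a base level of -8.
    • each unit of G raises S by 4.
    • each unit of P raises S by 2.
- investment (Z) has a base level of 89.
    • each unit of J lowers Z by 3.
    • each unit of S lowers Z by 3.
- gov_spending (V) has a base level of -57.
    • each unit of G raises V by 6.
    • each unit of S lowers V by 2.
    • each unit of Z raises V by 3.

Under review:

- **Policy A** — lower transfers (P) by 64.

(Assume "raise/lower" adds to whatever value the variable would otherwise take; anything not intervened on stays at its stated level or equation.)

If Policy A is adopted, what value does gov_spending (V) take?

Policy A (P − 64):
  G = 35
  J = 45
  P = 192 + 4·35 + 6·45 (−64 from intervention) = 538
  S = -8 + 4·35 + 2·538 = 1208
  Z = 89 − 3·45 − 3·1208 = -3670
  V = -57 + 6·35 − 2·1208 + 3·(-3670) = -13273

-13273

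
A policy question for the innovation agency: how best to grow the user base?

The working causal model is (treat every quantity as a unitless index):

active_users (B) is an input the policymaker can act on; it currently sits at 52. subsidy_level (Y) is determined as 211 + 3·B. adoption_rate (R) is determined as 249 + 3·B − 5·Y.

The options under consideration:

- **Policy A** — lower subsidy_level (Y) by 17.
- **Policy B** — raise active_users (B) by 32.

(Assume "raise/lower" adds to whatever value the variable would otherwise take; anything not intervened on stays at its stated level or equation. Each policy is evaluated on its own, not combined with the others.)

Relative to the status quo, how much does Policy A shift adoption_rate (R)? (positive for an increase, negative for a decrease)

Baseline:
  B = 52
  Y = 211 + 3·52 = 367
  R = 249 + 3·52 − 5·367 = -1430
Policy A (Y − 17):
  B = 52
  Y = 211 + 3·52 (−17 from intervention) = 350
  R = 249 + 3·52 − 5·350 = -1345
Change in R: -1345 − (-1430) = 85

85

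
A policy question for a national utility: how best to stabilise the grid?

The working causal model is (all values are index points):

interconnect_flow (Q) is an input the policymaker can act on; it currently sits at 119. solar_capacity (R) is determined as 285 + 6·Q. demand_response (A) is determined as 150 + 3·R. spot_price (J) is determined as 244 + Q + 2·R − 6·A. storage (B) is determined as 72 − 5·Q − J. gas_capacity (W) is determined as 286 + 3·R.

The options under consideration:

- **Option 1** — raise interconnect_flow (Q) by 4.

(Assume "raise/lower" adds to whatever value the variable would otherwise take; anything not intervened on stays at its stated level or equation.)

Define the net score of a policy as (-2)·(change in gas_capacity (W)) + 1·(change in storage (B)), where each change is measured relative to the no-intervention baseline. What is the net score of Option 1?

216

Baseline:
  Q = 119
  R = 285 + 6·119 = 999
  A = 150 + 3·999 = 3147
  J = 244 + 119 + 2·999 − 6·3147 = -16521
  B = 72 − 5·119 − (-16521) = 15998
  W = 286 + 3·999 = 3283
Option 1 (Q + 4):
  Q = 119 + 4 = 123
  R = 285 + 6·123 = 1023
  A = 150 + 3·1023 = 3219
  J = 244 + 123 + 2·1023 − 6·3219 = -16901
  B = 72 − 5·123 − (-16901) = 16358
  W = 286 + 3·1023 = 3355
ΔW = 3355 − 3283 = 72; ΔB = 16358 − 15998 = 360
Score = (-2)·72 + 1·360 = 216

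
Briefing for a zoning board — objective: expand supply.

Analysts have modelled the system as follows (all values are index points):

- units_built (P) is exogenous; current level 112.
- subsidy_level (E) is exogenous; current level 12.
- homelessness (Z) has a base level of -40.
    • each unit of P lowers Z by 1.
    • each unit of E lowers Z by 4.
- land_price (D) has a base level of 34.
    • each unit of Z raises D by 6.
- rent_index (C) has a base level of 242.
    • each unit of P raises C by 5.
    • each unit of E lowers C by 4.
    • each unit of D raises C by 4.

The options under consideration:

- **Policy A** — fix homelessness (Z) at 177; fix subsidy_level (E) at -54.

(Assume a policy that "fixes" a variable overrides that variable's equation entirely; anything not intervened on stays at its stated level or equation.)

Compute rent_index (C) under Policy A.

5402

Policy A (Z := 177, E := -54):
  P = 112
  E = -54
  Z = 177
  D = 34 + 6·177 = 1096
  C = 242 + 5·112 − 4·(-54) + 4·1096 = 5402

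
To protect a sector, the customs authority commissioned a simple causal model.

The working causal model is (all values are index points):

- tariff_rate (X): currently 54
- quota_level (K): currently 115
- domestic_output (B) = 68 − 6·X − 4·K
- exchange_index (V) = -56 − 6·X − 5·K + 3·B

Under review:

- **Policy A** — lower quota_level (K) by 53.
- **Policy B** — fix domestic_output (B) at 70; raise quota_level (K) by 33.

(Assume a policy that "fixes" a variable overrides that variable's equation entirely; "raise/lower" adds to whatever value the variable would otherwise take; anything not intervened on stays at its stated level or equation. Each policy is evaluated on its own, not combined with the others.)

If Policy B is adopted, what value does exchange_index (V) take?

Policy B (B := 70, K + 33):
  X = 54
  K = 115 + 33 = 148
  B = 70
  V = -56 − 6·54 − 5·148 + 3·70 = -910

-910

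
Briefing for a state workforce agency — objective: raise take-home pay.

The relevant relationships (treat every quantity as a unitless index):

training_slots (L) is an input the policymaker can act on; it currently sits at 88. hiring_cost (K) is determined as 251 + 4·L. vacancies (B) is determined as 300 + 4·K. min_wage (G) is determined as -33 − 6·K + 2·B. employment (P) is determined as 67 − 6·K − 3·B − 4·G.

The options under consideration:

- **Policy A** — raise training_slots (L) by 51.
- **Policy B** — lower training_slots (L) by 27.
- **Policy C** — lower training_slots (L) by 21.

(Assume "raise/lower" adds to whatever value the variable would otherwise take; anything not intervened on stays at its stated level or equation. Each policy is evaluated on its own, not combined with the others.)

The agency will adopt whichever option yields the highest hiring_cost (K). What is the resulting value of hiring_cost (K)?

Policy A (L + 51):
  L = 88 + 51 = 139
  K = 251 + 4·139 = 807
Policy B (L − 27):
  L = 88 − 27 = 61
  K = 251 + 4·61 = 495
Policy C (L − 21):
  L = 88 − 21 = 67
  K = 251 + 4·67 = 519
Comparing — Policy A: K=807, Policy B: K=495, Policy C: K=519. Highest is 807 (Policy A).

807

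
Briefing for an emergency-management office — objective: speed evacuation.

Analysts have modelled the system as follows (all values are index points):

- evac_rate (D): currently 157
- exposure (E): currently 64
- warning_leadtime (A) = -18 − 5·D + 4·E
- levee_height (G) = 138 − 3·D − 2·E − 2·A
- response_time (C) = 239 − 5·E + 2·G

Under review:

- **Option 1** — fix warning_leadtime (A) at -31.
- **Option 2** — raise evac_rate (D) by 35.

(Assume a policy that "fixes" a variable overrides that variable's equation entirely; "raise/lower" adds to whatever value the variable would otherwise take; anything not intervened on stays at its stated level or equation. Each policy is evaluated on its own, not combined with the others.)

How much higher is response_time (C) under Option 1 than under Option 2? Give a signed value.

-2554

Option 1 (A := -31):
  D = 157
  E = 64
  A = -31
  G = 138 − 3·157 − 2·64 − 2·(-31) = -399
  C = 239 − 5·64 + 2·(-399) = -879
Option 2 (D + 35):
  D = 157 + 35 = 192
  E = 64
  A = -18 − 5·192 + 4·64 = -722
  G = 138 − 3·192 − 2·64 − 2·(-722) = 878
  C = 239 − 5·64 + 2·878 = 1675
C: -879 − 1675 = -2554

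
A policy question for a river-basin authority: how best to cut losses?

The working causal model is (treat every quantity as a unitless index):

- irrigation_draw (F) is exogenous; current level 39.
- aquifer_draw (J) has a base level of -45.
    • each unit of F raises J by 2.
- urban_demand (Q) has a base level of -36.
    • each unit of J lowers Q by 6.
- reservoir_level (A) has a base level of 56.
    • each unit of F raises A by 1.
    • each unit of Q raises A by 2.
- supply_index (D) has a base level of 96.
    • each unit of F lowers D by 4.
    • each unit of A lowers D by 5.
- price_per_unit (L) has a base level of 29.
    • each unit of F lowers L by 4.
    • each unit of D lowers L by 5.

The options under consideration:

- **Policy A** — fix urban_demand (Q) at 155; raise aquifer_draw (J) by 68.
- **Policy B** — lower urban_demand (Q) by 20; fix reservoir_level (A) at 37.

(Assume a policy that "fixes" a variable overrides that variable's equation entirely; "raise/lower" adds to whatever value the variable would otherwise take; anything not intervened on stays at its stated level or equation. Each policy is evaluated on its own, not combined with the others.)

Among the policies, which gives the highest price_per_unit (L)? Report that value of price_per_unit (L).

Policy A (Q := 155, J + 68):
  F = 39
  J = -45 + 2·39 (+68 from intervention) = 101
  Q = 155
  A = 56 + 39 + 2·155 = 405
  D = 96 − 4·39 − 5·405 = -2085
  L = 29 − 4·39 − 5·(-2085) = 10298
Policy B (Q − 20, A := 37):
  F = 39
  J = -45 + 2·39 = 33
  Q = -36 − 6·33 (−20 from intervention) = -254
  A = 37
  D = 96 − 4·39 − 5·37 = -245
  L = 29 − 4·39 − 5·(-245) = 1098
Comparing — Policy A: L=10298, Policy B: L=1098. Highest is 10298 (Policy A).

10298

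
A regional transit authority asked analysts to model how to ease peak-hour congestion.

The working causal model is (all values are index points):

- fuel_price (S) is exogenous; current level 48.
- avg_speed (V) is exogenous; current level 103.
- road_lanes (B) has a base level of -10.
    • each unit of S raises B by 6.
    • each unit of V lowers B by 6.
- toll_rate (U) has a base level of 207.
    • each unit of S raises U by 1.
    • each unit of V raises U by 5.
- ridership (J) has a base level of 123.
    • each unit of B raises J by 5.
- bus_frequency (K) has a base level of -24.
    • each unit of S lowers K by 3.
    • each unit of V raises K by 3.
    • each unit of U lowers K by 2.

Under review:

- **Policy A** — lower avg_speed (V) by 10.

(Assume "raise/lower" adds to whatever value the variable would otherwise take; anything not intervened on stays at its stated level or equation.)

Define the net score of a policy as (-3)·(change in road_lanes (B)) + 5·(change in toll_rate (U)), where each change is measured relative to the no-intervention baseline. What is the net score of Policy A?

Baseline:
  S = 48
  V = 103
  B = -10 + 6·48 − 6·103 = -340
  U = 207 + 48 + 5·103 = 770
Policy A (V − 10):
  S = 48
  V = 103 − 10 = 93
  B = -10 + 6·48 − 6·93 = -280
  U = 207 + 48 + 5·93 = 720
ΔB = -280 − (-340) = 60; ΔU = 720 − 770 = -50
Score = (-3)·60 + 5·(-50) = -430

-430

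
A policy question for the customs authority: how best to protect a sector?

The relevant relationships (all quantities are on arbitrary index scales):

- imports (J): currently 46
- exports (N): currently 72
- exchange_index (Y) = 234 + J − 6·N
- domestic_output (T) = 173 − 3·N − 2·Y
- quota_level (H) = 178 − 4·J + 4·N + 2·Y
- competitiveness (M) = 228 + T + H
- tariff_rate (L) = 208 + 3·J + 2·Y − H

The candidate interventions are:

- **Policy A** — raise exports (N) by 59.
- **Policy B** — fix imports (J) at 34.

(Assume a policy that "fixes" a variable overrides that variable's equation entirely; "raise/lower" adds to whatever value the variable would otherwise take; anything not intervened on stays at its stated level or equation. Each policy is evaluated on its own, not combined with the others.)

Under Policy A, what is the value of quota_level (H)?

Policy A (N + 59):
  J = 46
  N = 72 + 59 = 131
  Y = 234 + 46 − 6·131 = -506
  H = 178 − 4·46 + 4·131 + 2·(-506) = -494

-494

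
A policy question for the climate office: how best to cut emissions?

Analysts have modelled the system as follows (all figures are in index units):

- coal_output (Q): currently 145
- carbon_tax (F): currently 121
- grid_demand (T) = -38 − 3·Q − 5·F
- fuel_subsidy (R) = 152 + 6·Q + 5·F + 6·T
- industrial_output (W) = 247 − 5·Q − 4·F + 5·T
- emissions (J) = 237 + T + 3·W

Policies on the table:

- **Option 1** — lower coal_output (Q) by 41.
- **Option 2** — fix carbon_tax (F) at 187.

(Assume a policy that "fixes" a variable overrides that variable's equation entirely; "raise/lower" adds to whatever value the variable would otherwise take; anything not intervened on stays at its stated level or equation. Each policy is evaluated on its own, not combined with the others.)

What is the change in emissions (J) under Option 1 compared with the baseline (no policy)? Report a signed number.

Baseline:
  Q = 145
  F = 121
  T = -38 − 3·145 − 5·121 = -1078
  W = 247 − 5·145 − 4·121 + 5·(-1078) = -6352
  J = 237 + (-1078) + 3·(-6352) = -19897
Option 1 (Q − 41):
  Q = 145 − 41 = 104
  F = 121
  T = -38 − 3·104 − 5·121 = -955
  W = 247 − 5·104 − 4·121 + 5·(-955) = -5532
  J = 237 + (-955) + 3·(-5532) = -17314
Change in J: -17314 − (-19897) = 2583

2583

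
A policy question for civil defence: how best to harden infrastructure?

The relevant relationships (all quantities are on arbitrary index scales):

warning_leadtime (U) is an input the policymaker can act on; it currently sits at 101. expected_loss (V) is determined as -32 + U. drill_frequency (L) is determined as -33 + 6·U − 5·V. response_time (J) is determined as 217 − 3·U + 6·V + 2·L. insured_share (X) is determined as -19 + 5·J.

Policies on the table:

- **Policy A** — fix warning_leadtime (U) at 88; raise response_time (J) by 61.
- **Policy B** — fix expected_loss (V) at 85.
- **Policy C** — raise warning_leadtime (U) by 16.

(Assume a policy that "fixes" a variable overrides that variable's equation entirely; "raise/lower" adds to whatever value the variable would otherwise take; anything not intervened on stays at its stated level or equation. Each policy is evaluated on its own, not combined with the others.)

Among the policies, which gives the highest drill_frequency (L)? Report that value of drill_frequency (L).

Policy A (U := 88, J + 61):
  U = 88
  V = -32 + 88 = 56
  L = -33 + 6·88 − 5·56 = 215
Policy B (V := 85):
  U = 101
  V = 85
  L = -33 + 6·101 − 5·85 = 148
Policy C (U + 16):
  U = 101 + 16 = 117
  V = -32 + 117 = 85
  L = -33 + 6·117 − 5·85 = 244
Comparing — Policy A: L=215, Policy B: L=148, Policy C: L=244. Highest is 244 (Policy C).

244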